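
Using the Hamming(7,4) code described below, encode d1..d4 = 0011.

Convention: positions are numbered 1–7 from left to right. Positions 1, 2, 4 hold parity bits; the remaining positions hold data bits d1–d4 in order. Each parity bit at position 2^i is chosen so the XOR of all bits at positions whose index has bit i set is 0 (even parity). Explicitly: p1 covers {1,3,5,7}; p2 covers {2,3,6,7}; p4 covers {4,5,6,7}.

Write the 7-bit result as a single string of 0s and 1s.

Place data at non-parity positions: p1 p2 0 p4 0 1 1
p1 (pos 1,3,5,7): XOR of data positions = 0⊕0⊕1 = 1
p2 (pos 2,3,6,7): XOR of data positions = 0⊕1⊕1 = 0
p4 (pos 4,5,6,7): XOR of data positions = 0⊕1⊕1 = 0
Codeword: 1000011

1000011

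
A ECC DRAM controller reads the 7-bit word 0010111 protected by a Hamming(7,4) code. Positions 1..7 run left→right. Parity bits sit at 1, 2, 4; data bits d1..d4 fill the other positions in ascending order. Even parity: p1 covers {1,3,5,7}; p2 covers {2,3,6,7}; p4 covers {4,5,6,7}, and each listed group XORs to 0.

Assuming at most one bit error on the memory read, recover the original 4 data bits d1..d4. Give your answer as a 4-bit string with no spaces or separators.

1110

s1 (pos 1,3,5,7): 0⊕1⊕1⊕1 = 1
s2 (pos 2,3,6,7): 0⊕1⊕1⊕1 = 1
s4 (pos 4,5,6,7): 0⊕1⊕1⊕1 = 1
Syndrome s4…s1 = 111 → error at position 7.
Flip position 7: 0010111 → 0010110
Read data bits from positions 3,5,6,7: 1110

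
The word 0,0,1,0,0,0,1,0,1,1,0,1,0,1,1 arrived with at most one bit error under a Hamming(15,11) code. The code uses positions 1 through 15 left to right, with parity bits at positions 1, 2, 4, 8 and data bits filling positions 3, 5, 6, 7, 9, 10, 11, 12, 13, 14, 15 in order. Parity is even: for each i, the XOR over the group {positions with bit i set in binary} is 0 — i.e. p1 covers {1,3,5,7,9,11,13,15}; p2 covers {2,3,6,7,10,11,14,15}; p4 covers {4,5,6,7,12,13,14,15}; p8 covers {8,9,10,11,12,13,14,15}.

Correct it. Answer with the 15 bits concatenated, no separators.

s1 (pos 1,3,5,7,9,11,13,15): 0⊕1⊕0⊕1⊕1⊕0⊕0⊕1 = 0
s2 (pos 2,3,6,7,10,11,14,15): 0⊕1⊕0⊕1⊕1⊕0⊕1⊕1 = 1
s4 (pos 4,5,6,7,12,13,14,15): 0⊕0⊕0⊕1⊕1⊕0⊕1⊕1 = 0
s8 (pos 8,9,10,11,12,13,14,15): 0⊕1⊕1⊕0⊕1⊕0⊕1⊕1 = 1
Syndrome s8…s1 = 1010 → error at position 10.
Flip position 10: 001000101101011 → 001000101001011

001000101001011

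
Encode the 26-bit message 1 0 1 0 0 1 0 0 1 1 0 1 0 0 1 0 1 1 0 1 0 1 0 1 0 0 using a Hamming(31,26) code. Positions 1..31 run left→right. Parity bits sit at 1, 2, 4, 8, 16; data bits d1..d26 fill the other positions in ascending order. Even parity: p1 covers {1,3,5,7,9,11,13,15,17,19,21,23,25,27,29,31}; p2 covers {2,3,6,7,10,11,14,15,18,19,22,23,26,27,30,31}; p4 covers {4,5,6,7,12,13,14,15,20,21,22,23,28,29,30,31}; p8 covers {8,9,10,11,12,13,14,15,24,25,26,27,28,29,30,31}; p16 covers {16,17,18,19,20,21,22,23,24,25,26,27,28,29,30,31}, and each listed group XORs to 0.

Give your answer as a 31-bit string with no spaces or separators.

1111010001001101100101101010100

Place data at non-parity positions: p1 p2 1 p4 0 1 0 p8 0 1 0 0 1 1 0 p16 1 0 0 1 0 1 1 0 1 0 1 0 1 0 0
p1 (pos 1,3,5,7,9,11,13,15,17,19,21,23,25,27,29,31): XOR of data positions = 1⊕0⊕0⊕0⊕0⊕1⊕0⊕1⊕0⊕0⊕1⊕1⊕1⊕1⊕0 = 1
p2 (pos 2,3,6,7,10,11,14,15,18,19,22,23,26,27,30,31): XOR of data positions = 1⊕1⊕0⊕1⊕0⊕1⊕0⊕0⊕0⊕1⊕1⊕0⊕1⊕0⊕0 = 1
p4 (pos 4,5,6,7,12,13,14,15,20,21,22,23,28,29,30,31): XOR of data positions = 0⊕1⊕0⊕0⊕1⊕1⊕0⊕1⊕0⊕1⊕1⊕0⊕1⊕0⊕0 = 1
p8 (pos 8,9,10,11,12,13,14,15,24,25,26,27,28,29,30,31): XOR of data positions = 0⊕1⊕0⊕0⊕1⊕1⊕0⊕0⊕1⊕0⊕1⊕0⊕1⊕0⊕0 = 0
p16 (pos 16,17,18,19,20,21,22,23,24,25,26,27,28,29,30,31): XOR of data positions = 1⊕0⊕0⊕1⊕0⊕1⊕1⊕0⊕1⊕0⊕1⊕0⊕1⊕0⊕0 = 1
Codeword: 1111010001001101100101101010100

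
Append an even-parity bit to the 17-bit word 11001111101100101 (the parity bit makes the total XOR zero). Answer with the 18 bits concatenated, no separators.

110011111011001011

XOR of the 17 data bits: 1⊕1⊕0⊕0⊕1⊕1⊕1⊕1⊕1⊕0⊕1⊕1⊕0⊕0⊕1⊕0⊕1 = 1
Parity bit = 1 (so all 18 bits XOR to 0).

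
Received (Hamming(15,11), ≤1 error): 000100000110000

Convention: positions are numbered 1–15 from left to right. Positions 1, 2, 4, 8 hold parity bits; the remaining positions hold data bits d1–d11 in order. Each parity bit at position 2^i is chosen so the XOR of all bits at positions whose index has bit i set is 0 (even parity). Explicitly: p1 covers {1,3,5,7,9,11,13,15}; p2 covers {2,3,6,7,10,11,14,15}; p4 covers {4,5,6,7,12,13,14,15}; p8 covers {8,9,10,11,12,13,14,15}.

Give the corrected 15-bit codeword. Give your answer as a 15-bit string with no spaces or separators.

000110000110000

s1 (pos 1,3,5,7,9,11,13,15): 0⊕0⊕0⊕0⊕0⊕1⊕0⊕0 = 1
s2 (pos 2,3,6,7,10,11,14,15): 0⊕0⊕0⊕0⊕1⊕1⊕0⊕0 = 0
s4 (pos 4,5,6,7,12,13,14,15): 1⊕0⊕0⊕0⊕0⊕0⊕0⊕0 = 1
s8 (pos 8,9,10,11,12,13,14,15): 0⊕0⊕1⊕1⊕0⊕0⊕0⊕0 = 0
Syndrome s8…s1 = 0101 → error at position 5.
Flip position 5: 000100000110000 → 000110000110000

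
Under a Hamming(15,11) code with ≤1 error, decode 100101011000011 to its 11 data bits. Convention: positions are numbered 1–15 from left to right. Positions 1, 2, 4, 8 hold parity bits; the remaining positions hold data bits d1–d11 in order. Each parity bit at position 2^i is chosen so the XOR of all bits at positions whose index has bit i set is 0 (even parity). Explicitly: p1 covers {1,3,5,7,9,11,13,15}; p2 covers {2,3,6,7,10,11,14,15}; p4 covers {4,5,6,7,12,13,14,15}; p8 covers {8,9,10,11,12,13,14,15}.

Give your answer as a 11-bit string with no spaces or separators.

10101000011

s1 (pos 1,3,5,7,9,11,13,15): 1⊕0⊕0⊕0⊕1⊕0⊕0⊕1 = 1
s2 (pos 2,3,6,7,10,11,14,15): 0⊕0⊕1⊕0⊕0⊕0⊕1⊕1 = 1
s4 (pos 4,5,6,7,12,13,14,15): 1⊕0⊕1⊕0⊕0⊕0⊕1⊕1 = 0
s8 (pos 8,9,10,11,12,13,14,15): 1⊕1⊕0⊕0⊕0⊕0⊕1⊕1 = 0
Syndrome s8…s1 = 0011 → error at position 3.
Flip position 3: 100101011000011 → 101101011000011
Read data bits from positions 3,5,6,7,9,10,11,12,13,14,15: 10101000011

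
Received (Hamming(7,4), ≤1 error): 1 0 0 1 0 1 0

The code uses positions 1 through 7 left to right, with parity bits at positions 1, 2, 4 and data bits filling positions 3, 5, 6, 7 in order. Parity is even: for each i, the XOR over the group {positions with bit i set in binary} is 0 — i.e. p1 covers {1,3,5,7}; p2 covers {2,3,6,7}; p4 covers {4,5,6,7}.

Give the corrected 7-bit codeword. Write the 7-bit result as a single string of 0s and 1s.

s1 (pos 1,3,5,7): 1⊕0⊕0⊕0 = 1
s2 (pos 2,3,6,7): 0⊕0⊕1⊕0 = 1
s4 (pos 4,5,6,7): 1⊕0⊕1⊕0 = 0
Syndrome s4…s1 = 011 → error at position 3.
Flip position 3: 1001010 → 1011010

1011010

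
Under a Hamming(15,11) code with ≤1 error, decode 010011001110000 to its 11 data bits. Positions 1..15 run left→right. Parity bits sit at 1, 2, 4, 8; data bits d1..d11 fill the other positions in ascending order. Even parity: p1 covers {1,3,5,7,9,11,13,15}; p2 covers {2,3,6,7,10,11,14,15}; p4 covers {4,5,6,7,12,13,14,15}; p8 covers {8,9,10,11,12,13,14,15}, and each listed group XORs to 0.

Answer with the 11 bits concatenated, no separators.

s1 (pos 1,3,5,7,9,11,13,15): 0⊕0⊕1⊕0⊕1⊕1⊕0⊕0 = 1
s2 (pos 2,3,6,7,10,11,14,15): 1⊕0⊕1⊕0⊕1⊕1⊕0⊕0 = 0
s4 (pos 4,5,6,7,12,13,14,15): 0⊕1⊕1⊕0⊕0⊕0⊕0⊕0 = 0
s8 (pos 8,9,10,11,12,13,14,15): 0⊕1⊕1⊕1⊕0⊕0⊕0⊕0 = 1
Syndrome s8…s1 = 1001 → error at position 9.
Flip position 9: 010011001110000 → 010011000110000
Read data bits from positions 3,5,6,7,9,10,11,12,13,14,15: 01100110000

01100110000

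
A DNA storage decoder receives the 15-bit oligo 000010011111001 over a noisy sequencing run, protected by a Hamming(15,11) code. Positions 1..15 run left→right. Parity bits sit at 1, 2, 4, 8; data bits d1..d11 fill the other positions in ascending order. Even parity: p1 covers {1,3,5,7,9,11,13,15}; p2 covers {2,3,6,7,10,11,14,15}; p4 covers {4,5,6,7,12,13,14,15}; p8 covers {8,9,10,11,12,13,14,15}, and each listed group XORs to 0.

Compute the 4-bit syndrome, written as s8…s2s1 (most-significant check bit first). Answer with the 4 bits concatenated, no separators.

0110

s1 (pos 1,3,5,7,9,11,13,15): 0⊕0⊕1⊕0⊕1⊕1⊕0⊕1 = 0
s2 (pos 2,3,6,7,10,11,14,15): 0⊕0⊕0⊕0⊕1⊕1⊕0⊕1 = 1
s4 (pos 4,5,6,7,12,13,14,15): 0⊕1⊕0⊕0⊕1⊕0⊕0⊕1 = 1
s8 (pos 8,9,10,11,12,13,14,15): 1⊕1⊕1⊕1⊕1⊕0⊕0⊕1 = 0
Syndrome s8…s1 = 0110 → error at position 6.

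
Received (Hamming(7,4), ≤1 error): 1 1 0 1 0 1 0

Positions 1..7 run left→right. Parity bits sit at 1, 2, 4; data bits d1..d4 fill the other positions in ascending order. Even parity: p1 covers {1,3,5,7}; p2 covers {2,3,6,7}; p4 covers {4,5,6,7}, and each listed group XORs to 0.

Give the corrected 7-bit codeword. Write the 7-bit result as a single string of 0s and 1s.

0101010

s1 (pos 1,3,5,7): 1⊕0⊕0⊕0 = 1
s2 (pos 2,3,6,7): 1⊕0⊕1⊕0 = 0
s4 (pos 4,5,6,7): 1⊕0⊕1⊕0 = 0
Syndrome s4…s1 = 001 → error at position 1.
Flip position 1: 1101010 → 0101010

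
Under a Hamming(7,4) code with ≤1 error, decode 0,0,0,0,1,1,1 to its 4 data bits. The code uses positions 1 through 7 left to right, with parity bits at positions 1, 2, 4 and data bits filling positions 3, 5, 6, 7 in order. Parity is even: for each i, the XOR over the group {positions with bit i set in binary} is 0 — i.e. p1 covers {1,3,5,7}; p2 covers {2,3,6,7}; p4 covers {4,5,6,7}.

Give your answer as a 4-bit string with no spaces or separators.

s1 (pos 1,3,5,7): 0⊕0⊕1⊕1 = 0
s2 (pos 2,3,6,7): 0⊕0⊕1⊕1 = 0
s4 (pos 4,5,6,7): 0⊕1⊕1⊕1 = 1
Syndrome s4…s1 = 100 → error at position 4.
Flip position 4: 0000111 → 0001111
Read data bits from positions 3,5,6,7: 0111

0111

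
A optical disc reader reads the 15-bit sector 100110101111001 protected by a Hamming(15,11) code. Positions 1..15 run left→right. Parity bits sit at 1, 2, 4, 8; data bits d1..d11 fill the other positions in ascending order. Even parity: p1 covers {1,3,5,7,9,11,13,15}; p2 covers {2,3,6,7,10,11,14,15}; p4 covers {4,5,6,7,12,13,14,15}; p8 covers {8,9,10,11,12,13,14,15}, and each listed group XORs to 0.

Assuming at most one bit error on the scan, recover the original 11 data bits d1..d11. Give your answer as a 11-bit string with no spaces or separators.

s1 (pos 1,3,5,7,9,11,13,15): 1⊕0⊕1⊕1⊕1⊕1⊕0⊕1 = 0
s2 (pos 2,3,6,7,10,11,14,15): 0⊕0⊕0⊕1⊕1⊕1⊕0⊕1 = 0
s4 (pos 4,5,6,7,12,13,14,15): 1⊕1⊕0⊕1⊕1⊕0⊕0⊕1 = 1
s8 (pos 8,9,10,11,12,13,14,15): 0⊕1⊕1⊕1⊕1⊕0⊕0⊕1 = 1
Syndrome s8…s1 = 1100 → error at position 12.
Flip position 12: 100110101111001 → 100110101110001
Read data bits from positions 3,5,6,7,9,10,11,12,13,14,15: 01011110001

01011110001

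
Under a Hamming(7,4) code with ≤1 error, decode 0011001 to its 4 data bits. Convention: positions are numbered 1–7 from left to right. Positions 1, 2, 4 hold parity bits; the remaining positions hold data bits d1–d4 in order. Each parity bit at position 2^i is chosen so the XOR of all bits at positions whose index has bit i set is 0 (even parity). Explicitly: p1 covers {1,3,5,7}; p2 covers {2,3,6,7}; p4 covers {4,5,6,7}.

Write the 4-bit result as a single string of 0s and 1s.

s1 (pos 1,3,5,7): 0⊕1⊕0⊕1 = 0
s2 (pos 2,3,6,7): 0⊕1⊕0⊕1 = 0
s4 (pos 4,5,6,7): 1⊕0⊕0⊕1 = 0
Syndrome s4…s1 = 000 → no error.
Read data bits from positions 3,5,6,7: 1001

1001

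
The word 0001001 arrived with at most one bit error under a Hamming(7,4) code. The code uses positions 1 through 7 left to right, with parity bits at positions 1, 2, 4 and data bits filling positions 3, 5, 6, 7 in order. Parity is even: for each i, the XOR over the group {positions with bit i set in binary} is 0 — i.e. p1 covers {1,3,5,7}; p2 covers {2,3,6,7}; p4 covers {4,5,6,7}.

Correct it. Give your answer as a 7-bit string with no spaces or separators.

0011001

s1 (pos 1,3,5,7): 0⊕0⊕0⊕1 = 1
s2 (pos 2,3,6,7): 0⊕0⊕0⊕1 = 1
s4 (pos 4,5,6,7): 1⊕0⊕0⊕1 = 0
Syndrome s4…s1 = 011 → error at position 3.
Flip position 3: 0001001 → 0011001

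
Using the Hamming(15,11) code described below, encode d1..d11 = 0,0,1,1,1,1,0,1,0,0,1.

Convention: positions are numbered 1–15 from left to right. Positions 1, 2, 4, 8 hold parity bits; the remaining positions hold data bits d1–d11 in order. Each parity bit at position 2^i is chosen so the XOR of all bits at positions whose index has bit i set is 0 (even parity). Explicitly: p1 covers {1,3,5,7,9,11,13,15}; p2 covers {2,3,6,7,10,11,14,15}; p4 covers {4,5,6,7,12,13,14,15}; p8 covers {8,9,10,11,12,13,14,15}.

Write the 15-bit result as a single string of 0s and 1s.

100001101101001

Place data at non-parity positions: p1 p2 0 p4 0 1 1 p8 1 1 0 1 0 0 1
p1 (pos 1,3,5,7,9,11,13,15): XOR of data positions = 0⊕0⊕1⊕1⊕0⊕0⊕1 = 1
p2 (pos 2,3,6,7,10,11,14,15): XOR of data positions = 0⊕1⊕1⊕1⊕0⊕0⊕1 = 0
p4 (pos 4,5,6,7,12,13,14,15): XOR of data positions = 0⊕1⊕1⊕1⊕0⊕0⊕1 = 0
p8 (pos 8,9,10,11,12,13,14,15): XOR of data positions = 1⊕1⊕0⊕1⊕0⊕0⊕1 = 0
Codeword: 100001101101001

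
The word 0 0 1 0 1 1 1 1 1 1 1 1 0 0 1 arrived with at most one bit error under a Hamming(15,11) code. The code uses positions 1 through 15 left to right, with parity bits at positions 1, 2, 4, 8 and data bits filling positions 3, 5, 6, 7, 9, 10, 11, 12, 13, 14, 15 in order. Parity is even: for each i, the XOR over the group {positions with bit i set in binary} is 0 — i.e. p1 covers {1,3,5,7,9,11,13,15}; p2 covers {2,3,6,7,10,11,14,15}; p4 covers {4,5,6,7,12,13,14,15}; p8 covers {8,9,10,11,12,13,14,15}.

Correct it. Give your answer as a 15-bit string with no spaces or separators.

001111111111001

s1 (pos 1,3,5,7,9,11,13,15): 0⊕1⊕1⊕1⊕1⊕1⊕0⊕1 = 0
s2 (pos 2,3,6,7,10,11,14,15): 0⊕1⊕1⊕1⊕1⊕1⊕0⊕1 = 0
s4 (pos 4,5,6,7,12,13,14,15): 0⊕1⊕1⊕1⊕1⊕0⊕0⊕1 = 1
s8 (pos 8,9,10,11,12,13,14,15): 1⊕1⊕1⊕1⊕1⊕0⊕0⊕1 = 0
Syndrome s8…s1 = 0100 → error at position 4.
Flip position 4: 001011111111001 → 001111111111001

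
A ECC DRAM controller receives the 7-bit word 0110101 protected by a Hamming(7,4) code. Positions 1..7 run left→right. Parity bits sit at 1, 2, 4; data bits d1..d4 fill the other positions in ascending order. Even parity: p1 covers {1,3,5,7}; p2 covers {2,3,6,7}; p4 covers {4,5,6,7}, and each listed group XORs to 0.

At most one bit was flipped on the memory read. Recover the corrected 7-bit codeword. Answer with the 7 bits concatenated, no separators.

s1 (pos 1,3,5,7): 0⊕1⊕1⊕1 = 1
s2 (pos 2,3,6,7): 1⊕1⊕0⊕1 = 1
s4 (pos 4,5,6,7): 0⊕1⊕0⊕1 = 0
Syndrome s4…s1 = 011 → error at position 3.
Flip position 3: 0110101 → 0100101

0100101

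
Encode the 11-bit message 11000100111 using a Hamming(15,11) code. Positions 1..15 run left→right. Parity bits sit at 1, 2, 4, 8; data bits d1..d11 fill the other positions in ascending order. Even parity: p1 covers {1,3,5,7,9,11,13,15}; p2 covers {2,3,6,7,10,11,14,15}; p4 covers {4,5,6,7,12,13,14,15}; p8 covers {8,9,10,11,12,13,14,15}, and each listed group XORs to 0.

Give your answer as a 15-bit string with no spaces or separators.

Place data at non-parity positions: p1 p2 1 p4 1 0 0 p8 0 1 0 0 1 1 1
p1 (pos 1,3,5,7,9,11,13,15): XOR of data positions = 1⊕1⊕0⊕0⊕0⊕1⊕1 = 0
p2 (pos 2,3,6,7,10,11,14,15): XOR of data positions = 1⊕0⊕0⊕1⊕0⊕1⊕1 = 0
p4 (pos 4,5,6,7,12,13,14,15): XOR of data positions = 1⊕0⊕0⊕0⊕1⊕1⊕1 = 0
p8 (pos 8,9,10,11,12,13,14,15): XOR of data positions = 0⊕1⊕0⊕0⊕1⊕1⊕1 = 0
Codeword: 001010000100111

001010000100111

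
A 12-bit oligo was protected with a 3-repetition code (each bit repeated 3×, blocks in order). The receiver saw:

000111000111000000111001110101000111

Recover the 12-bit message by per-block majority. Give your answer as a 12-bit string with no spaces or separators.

Block 1 (000): 0 ones → 0
Block 2 (111): 3 ones → 1
Block 3 (000): 0 ones → 0
Block 4 (111): 3 ones → 1
Block 5 (000): 0 ones → 0
Block 6 (000): 0 ones → 0
Block 7 (111): 3 ones → 1
Block 8 (001): 1 one → 0
Block 9 (110): 2 ones → 1
Block 10 (101): 2 ones → 1
Block 11 (000): 0 ones → 0
Block 12 (111): 3 ones → 1

010100101101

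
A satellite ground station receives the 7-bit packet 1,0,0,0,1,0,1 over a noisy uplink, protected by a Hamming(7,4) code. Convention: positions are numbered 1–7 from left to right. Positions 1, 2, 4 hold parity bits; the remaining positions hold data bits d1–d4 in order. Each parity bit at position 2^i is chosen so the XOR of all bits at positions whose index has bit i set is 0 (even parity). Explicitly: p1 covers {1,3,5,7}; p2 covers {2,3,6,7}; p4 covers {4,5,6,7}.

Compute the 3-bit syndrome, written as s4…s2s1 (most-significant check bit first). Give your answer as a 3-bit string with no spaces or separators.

011

s1 (pos 1,3,5,7): 1⊕0⊕1⊕1 = 1
s2 (pos 2,3,6,7): 0⊕0⊕0⊕1 = 1
s4 (pos 4,5,6,7): 0⊕1⊕0⊕1 = 0
Syndrome s4…s1 = 011 → error at position 3.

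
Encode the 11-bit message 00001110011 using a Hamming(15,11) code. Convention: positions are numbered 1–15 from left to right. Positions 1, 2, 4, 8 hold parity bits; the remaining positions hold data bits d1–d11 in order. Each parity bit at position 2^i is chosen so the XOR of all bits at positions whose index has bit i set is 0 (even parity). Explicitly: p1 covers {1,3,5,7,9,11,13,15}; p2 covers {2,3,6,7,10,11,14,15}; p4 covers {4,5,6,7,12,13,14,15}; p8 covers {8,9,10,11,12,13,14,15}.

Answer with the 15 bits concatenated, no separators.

Place data at non-parity positions: p1 p2 0 p4 0 0 0 p8 1 1 1 0 0 1 1
p1 (pos 1,3,5,7,9,11,13,15): XOR of data positions = 0⊕0⊕0⊕1⊕1⊕0⊕1 = 1
p2 (pos 2,3,6,7,10,11,14,15): XOR of data positions = 0⊕0⊕0⊕1⊕1⊕1⊕1 = 0
p4 (pos 4,5,6,7,12,13,14,15): XOR of data positions = 0⊕0⊕0⊕0⊕0⊕1⊕1 = 0
p8 (pos 8,9,10,11,12,13,14,15): XOR of data positions = 1⊕1⊕1⊕0⊕0⊕1⊕1 = 1
Codeword: 100000011110011

100000011110011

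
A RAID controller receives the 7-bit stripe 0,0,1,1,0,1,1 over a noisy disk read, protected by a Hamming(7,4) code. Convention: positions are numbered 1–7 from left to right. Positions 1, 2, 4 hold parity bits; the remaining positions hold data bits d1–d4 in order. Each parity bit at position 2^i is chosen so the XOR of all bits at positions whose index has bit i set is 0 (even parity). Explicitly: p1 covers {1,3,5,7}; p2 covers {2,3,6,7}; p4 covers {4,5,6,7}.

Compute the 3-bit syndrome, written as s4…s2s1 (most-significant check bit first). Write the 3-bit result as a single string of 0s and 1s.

s1 (pos 1,3,5,7): 0⊕1⊕0⊕1 = 0
s2 (pos 2,3,6,7): 0⊕1⊕1⊕1 = 1
s4 (pos 4,5,6,7): 1⊕0⊕1⊕1 = 1
Syndrome s4…s1 = 110 → error at position 6.

110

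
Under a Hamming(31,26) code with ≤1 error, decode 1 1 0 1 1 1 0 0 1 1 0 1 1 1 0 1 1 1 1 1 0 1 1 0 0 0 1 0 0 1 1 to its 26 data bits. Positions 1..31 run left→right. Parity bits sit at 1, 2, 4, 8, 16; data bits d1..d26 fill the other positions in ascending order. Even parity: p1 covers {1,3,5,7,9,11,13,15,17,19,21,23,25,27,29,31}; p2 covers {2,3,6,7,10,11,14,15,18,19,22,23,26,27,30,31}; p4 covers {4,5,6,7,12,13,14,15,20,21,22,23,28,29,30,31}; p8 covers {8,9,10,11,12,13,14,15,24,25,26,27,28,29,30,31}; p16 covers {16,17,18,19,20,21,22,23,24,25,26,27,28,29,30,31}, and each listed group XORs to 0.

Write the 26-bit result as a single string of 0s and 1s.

01111101110111101100010011

s1 (pos 1,3,5,7,9,11,13,15,17,19,21,23,25,27,29,31): 1⊕0⊕1⊕0⊕1⊕0⊕1⊕0⊕1⊕1⊕0⊕1⊕0⊕1⊕0⊕1 = 1
s2 (pos 2,3,6,7,10,11,14,15,18,19,22,23,26,27,30,31): 1⊕0⊕1⊕0⊕1⊕0⊕1⊕0⊕1⊕1⊕1⊕1⊕0⊕1⊕1⊕1 = 1
s4 (pos 4,5,6,7,12,13,14,15,20,21,22,23,28,29,30,31): 1⊕1⊕1⊕0⊕1⊕1⊕1⊕0⊕1⊕0⊕1⊕1⊕0⊕0⊕1⊕1 = 1
s8 (pos 8,9,10,11,12,13,14,15,24,25,26,27,28,29,30,31): 0⊕1⊕1⊕0⊕1⊕1⊕1⊕0⊕0⊕0⊕0⊕1⊕0⊕0⊕1⊕1 = 0
s16 (pos 16,17,18,19,20,21,22,23,24,25,26,27,28,29,30,31): 1⊕1⊕1⊕1⊕1⊕0⊕1⊕1⊕0⊕0⊕0⊕1⊕0⊕0⊕1⊕1 = 0
Syndrome s16…s1 = 00111 → error at position 7.
Flip position 7: 1101110011011101111101100010011 → 1101111011011101111101100010011
Read data bits from positions 3,5,6,7,9,10,11,12,13,14,15,17,18,19,20,21,22,23,24,25,26,27,28,29,30,31: 01111101110111101100010011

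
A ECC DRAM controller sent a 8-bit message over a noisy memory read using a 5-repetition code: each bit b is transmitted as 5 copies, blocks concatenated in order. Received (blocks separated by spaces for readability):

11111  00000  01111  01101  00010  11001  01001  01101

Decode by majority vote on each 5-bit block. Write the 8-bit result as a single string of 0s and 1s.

10110101

Block 1 (11111): 5 ones → 1
Block 2 (00000): 0 ones → 0
Block 3 (01111): 4 ones → 1
Block 4 (01101): 3 ones → 1
Block 5 (00010): 1 one → 0
Block 6 (11001): 3 ones → 1
Block 7 (01001): 2 ones → 0
Block 8 (01101): 3 ones → 1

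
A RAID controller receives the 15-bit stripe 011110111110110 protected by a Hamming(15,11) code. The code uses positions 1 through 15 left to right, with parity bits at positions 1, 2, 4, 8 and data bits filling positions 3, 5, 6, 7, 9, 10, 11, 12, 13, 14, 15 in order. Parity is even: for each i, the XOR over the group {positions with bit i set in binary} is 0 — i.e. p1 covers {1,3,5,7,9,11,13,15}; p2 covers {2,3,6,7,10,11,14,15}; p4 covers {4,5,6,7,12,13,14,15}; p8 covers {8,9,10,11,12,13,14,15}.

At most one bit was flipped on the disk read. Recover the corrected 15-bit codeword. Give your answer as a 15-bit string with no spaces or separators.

011010111110110

s1 (pos 1,3,5,7,9,11,13,15): 0⊕1⊕1⊕1⊕1⊕1⊕1⊕0 = 0
s2 (pos 2,3,6,7,10,11,14,15): 1⊕1⊕0⊕1⊕1⊕1⊕1⊕0 = 0
s4 (pos 4,5,6,7,12,13,14,15): 1⊕1⊕0⊕1⊕0⊕1⊕1⊕0 = 1
s8 (pos 8,9,10,11,12,13,14,15): 1⊕1⊕1⊕1⊕0⊕1⊕1⊕0 = 0
Syndrome s8…s1 = 0100 → error at position 4.
Flip position 4: 011110111110110 → 011010111110110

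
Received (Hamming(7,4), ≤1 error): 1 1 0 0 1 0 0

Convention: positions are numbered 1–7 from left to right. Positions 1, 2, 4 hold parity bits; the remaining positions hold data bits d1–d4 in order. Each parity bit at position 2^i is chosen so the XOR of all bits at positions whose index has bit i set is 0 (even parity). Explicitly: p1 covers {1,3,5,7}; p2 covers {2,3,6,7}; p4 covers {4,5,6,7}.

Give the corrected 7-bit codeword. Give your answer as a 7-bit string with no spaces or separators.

1100110

s1 (pos 1,3,5,7): 1⊕0⊕1⊕0 = 0
s2 (pos 2,3,6,7): 1⊕0⊕0⊕0 = 1
s4 (pos 4,5,6,7): 0⊕1⊕0⊕0 = 1
Syndrome s4…s1 = 110 → error at position 6.
Flip position 6: 1100100 → 1100110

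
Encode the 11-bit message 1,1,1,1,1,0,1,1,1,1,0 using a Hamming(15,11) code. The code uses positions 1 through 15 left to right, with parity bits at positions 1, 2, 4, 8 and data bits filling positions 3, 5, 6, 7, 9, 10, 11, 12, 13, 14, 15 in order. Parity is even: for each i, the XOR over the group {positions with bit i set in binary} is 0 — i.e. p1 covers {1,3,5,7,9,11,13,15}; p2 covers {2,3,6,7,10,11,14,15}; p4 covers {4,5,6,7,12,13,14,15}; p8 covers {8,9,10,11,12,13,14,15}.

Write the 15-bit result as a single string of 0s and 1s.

Place data at non-parity positions: p1 p2 1 p4 1 1 1 p8 1 0 1 1 1 1 0
p1 (pos 1,3,5,7,9,11,13,15): XOR of data positions = 1⊕1⊕1⊕1⊕1⊕1⊕0 = 0
p2 (pos 2,3,6,7,10,11,14,15): XOR of data positions = 1⊕1⊕1⊕0⊕1⊕1⊕0 = 1
p4 (pos 4,5,6,7,12,13,14,15): XOR of data positions = 1⊕1⊕1⊕1⊕1⊕1⊕0 = 0
p8 (pos 8,9,10,11,12,13,14,15): XOR of data positions = 1⊕0⊕1⊕1⊕1⊕1⊕0 = 1
Codeword: 011011111011110

011011111011110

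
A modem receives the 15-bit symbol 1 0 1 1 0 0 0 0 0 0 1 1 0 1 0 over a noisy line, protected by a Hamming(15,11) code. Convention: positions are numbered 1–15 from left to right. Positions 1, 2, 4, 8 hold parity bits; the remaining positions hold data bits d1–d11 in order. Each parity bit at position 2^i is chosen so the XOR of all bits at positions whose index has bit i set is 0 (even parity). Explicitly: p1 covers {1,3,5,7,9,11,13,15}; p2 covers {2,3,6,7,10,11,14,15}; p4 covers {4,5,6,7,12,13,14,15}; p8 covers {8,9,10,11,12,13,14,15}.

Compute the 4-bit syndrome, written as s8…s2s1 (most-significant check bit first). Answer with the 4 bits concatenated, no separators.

1111

s1 (pos 1,3,5,7,9,11,13,15): 1⊕1⊕0⊕0⊕0⊕1⊕0⊕0 = 1
s2 (pos 2,3,6,7,10,11,14,15): 0⊕1⊕0⊕0⊕0⊕1⊕1⊕0 = 1
s4 (pos 4,5,6,7,12,13,14,15): 1⊕0⊕0⊕0⊕1⊕0⊕1⊕0 = 1
s8 (pos 8,9,10,11,12,13,14,15): 0⊕0⊕0⊕1⊕1⊕0⊕1⊕0 = 1
Syndrome s8…s1 = 1111 → error at position 15.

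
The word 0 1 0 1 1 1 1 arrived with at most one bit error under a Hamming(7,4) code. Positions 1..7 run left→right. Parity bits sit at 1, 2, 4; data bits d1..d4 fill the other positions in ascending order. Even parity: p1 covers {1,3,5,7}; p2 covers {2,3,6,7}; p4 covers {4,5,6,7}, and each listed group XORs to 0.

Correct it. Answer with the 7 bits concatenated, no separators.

0001111

s1 (pos 1,3,5,7): 0⊕0⊕1⊕1 = 0
s2 (pos 2,3,6,7): 1⊕0⊕1⊕1 = 1
s4 (pos 4,5,6,7): 1⊕1⊕1⊕1 = 0
Syndrome s4…s1 = 010 → error at position 2.
Flip position 2: 0101111 → 0001111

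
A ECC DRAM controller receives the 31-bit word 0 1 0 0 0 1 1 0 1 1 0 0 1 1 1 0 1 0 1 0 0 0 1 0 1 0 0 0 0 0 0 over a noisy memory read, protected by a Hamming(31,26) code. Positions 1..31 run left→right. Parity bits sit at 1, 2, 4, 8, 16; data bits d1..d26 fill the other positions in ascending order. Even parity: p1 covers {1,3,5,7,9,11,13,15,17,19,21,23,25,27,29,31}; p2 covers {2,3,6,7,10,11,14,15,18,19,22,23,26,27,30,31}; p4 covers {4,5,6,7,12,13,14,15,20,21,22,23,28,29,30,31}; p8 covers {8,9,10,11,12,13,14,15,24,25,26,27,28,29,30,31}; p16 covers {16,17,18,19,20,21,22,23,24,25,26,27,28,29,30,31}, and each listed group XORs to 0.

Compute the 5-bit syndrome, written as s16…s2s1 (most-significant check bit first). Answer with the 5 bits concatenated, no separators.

00000

s1 (pos 1,3,5,7,9,11,13,15,17,19,21,23,25,27,29,31): 0⊕0⊕0⊕1⊕1⊕0⊕1⊕1⊕1⊕1⊕0⊕1⊕1⊕0⊕0⊕0 = 0
s2 (pos 2,3,6,7,10,11,14,15,18,19,22,23,26,27,30,31): 1⊕0⊕1⊕1⊕1⊕0⊕1⊕1⊕0⊕1⊕0⊕1⊕0⊕0⊕0⊕0 = 0
s4 (pos 4,5,6,7,12,13,14,15,20,21,22,23,28,29,30,31): 0⊕0⊕1⊕1⊕0⊕1⊕1⊕1⊕0⊕0⊕0⊕1⊕0⊕0⊕0⊕0 = 0
s8 (pos 8,9,10,11,12,13,14,15,24,25,26,27,28,29,30,31): 0⊕1⊕1⊕0⊕0⊕1⊕1⊕1⊕0⊕1⊕0⊕0⊕0⊕0⊕0⊕0 = 0
s16 (pos 16,17,18,19,20,21,22,23,24,25,26,27,28,29,30,31): 0⊕1⊕0⊕1⊕0⊕0⊕0⊕1⊕0⊕1⊕0⊕0⊕0⊕0⊕0⊕0 = 0
Syndrome s16…s1 = 00000 → no error.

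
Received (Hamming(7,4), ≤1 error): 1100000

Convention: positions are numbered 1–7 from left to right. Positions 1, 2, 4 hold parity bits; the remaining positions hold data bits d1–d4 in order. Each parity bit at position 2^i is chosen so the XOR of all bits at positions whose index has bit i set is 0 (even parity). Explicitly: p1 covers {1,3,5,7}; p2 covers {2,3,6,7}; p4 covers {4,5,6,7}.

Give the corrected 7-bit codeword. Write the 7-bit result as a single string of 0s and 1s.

s1 (pos 1,3,5,7): 1⊕0⊕0⊕0 = 1
s2 (pos 2,3,6,7): 1⊕0⊕0⊕0 = 1
s4 (pos 4,5,6,7): 0⊕0⊕0⊕0 = 0
Syndrome s4…s1 = 011 → error at position 3.
Flip position 3: 1100000 → 1110000

1110000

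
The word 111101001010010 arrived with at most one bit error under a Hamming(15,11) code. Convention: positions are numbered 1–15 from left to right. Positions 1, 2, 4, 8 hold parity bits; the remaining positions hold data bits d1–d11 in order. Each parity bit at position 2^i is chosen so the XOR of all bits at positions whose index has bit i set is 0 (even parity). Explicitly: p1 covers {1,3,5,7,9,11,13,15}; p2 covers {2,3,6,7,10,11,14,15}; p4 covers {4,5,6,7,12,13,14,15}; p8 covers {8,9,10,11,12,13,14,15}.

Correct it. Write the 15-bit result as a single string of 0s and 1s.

s1 (pos 1,3,5,7,9,11,13,15): 1⊕1⊕0⊕0⊕1⊕1⊕0⊕0 = 0
s2 (pos 2,3,6,7,10,11,14,15): 1⊕1⊕1⊕0⊕0⊕1⊕1⊕0 = 1
s4 (pos 4,5,6,7,12,13,14,15): 1⊕0⊕1⊕0⊕0⊕0⊕1⊕0 = 1
s8 (pos 8,9,10,11,12,13,14,15): 0⊕1⊕0⊕1⊕0⊕0⊕1⊕0 = 1
Syndrome s8…s1 = 1110 → error at position 14.
Flip position 14: 111101001010010 → 111101001010000

111101001010000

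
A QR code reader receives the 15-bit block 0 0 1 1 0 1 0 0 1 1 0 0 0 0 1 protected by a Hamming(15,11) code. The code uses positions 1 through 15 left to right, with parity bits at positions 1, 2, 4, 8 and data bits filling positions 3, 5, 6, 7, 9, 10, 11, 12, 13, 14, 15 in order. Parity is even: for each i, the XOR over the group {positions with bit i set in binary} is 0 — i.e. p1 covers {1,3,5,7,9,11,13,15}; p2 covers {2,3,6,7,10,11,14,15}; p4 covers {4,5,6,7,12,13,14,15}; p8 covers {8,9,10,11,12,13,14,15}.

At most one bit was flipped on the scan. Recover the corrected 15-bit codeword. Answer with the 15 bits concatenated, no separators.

s1 (pos 1,3,5,7,9,11,13,15): 0⊕1⊕0⊕0⊕1⊕0⊕0⊕1 = 1
s2 (pos 2,3,6,7,10,11,14,15): 0⊕1⊕1⊕0⊕1⊕0⊕0⊕1 = 0
s4 (pos 4,5,6,7,12,13,14,15): 1⊕0⊕1⊕0⊕0⊕0⊕0⊕1 = 1
s8 (pos 8,9,10,11,12,13,14,15): 0⊕1⊕1⊕0⊕0⊕0⊕0⊕1 = 1
Syndrome s8…s1 = 1101 → error at position 13.
Flip position 13: 001101001100001 → 001101001100101

001101001100101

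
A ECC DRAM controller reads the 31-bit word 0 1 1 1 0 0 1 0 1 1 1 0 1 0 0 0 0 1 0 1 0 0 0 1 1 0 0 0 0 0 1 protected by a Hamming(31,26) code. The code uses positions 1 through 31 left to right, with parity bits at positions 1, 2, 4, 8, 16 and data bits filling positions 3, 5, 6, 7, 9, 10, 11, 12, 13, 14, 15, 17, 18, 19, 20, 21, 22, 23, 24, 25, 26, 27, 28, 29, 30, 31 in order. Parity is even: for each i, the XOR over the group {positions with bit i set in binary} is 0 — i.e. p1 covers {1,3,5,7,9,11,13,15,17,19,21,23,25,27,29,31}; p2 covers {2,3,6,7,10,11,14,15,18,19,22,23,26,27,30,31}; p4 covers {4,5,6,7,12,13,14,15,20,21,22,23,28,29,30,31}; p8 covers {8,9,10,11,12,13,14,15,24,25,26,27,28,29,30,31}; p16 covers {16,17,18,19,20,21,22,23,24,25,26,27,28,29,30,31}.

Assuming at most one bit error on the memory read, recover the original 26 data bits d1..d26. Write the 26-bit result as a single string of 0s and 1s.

s1 (pos 1,3,5,7,9,11,13,15,17,19,21,23,25,27,29,31): 0⊕1⊕0⊕1⊕1⊕1⊕1⊕0⊕0⊕0⊕0⊕0⊕1⊕0⊕0⊕1 = 1
s2 (pos 2,3,6,7,10,11,14,15,18,19,22,23,26,27,30,31): 1⊕1⊕0⊕1⊕1⊕1⊕0⊕0⊕1⊕0⊕0⊕0⊕0⊕0⊕0⊕1 = 1
s4 (pos 4,5,6,7,12,13,14,15,20,21,22,23,28,29,30,31): 1⊕0⊕0⊕1⊕0⊕1⊕0⊕0⊕1⊕0⊕0⊕0⊕0⊕0⊕0⊕1 = 1
s8 (pos 8,9,10,11,12,13,14,15,24,25,26,27,28,29,30,31): 0⊕1⊕1⊕1⊕0⊕1⊕0⊕0⊕1⊕1⊕0⊕0⊕0⊕0⊕0⊕1 = 1
s16 (pos 16,17,18,19,20,21,22,23,24,25,26,27,28,29,30,31): 0⊕0⊕1⊕0⊕1⊕0⊕0⊕0⊕1⊕1⊕0⊕0⊕0⊕0⊕0⊕1 = 1
Syndrome s16…s1 = 11111 → error at position 31.
Flip position 31: 0111001011101000010100011000001 → 0111001011101000010100011000000
Read data bits from positions 3,5,6,7,9,10,11,12,13,14,15,17,18,19,20,21,22,23,24,25,26,27,28,29,30,31: 10011110100010100011000000

10011110100010100011000000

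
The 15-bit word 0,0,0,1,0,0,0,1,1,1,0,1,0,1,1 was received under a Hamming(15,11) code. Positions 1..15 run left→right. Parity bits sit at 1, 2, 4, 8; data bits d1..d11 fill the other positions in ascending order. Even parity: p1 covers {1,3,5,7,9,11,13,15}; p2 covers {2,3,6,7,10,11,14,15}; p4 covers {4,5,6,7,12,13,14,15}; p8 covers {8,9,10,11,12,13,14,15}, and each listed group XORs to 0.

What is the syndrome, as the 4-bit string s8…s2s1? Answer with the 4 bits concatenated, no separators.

0010

s1 (pos 1,3,5,7,9,11,13,15): 0⊕0⊕0⊕0⊕1⊕0⊕0⊕1 = 0
s2 (pos 2,3,6,7,10,11,14,15): 0⊕0⊕0⊕0⊕1⊕0⊕1⊕1 = 1
s4 (pos 4,5,6,7,12,13,14,15): 1⊕0⊕0⊕0⊕1⊕0⊕1⊕1 = 0
s8 (pos 8,9,10,11,12,13,14,15): 1⊕1⊕1⊕0⊕1⊕0⊕1⊕1 = 0
Syndrome s8…s1 = 0010 → error at position 2.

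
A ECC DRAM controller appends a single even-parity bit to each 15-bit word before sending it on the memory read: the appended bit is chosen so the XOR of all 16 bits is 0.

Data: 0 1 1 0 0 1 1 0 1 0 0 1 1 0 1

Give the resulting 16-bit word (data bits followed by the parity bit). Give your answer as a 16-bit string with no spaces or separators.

0110011010011010

XOR of the 15 data bits: 0⊕1⊕1⊕0⊕0⊕1⊕1⊕0⊕1⊕0⊕0⊕1⊕1⊕0⊕1 = 0
Parity bit = 0 (so all 16 bits XOR to 0).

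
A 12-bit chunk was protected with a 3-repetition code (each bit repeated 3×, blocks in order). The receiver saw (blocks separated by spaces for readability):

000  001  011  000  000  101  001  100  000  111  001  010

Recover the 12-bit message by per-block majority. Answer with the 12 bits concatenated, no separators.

001001000100

Block 1 (000): 0 ones → 0
Block 2 (001): 1 one → 0
Block 3 (011): 2 ones → 1
Block 4 (000): 0 ones → 0
Block 5 (000): 0 ones → 0
Block 6 (101): 2 ones → 1
Block 7 (001): 1 one → 0
Block 8 (100): 1 one → 0
Block 9 (000): 0 ones → 0
Block 10 (111): 3 ones → 1
Block 11 (001): 1 one → 0
Block 12 (010): 1 one → 0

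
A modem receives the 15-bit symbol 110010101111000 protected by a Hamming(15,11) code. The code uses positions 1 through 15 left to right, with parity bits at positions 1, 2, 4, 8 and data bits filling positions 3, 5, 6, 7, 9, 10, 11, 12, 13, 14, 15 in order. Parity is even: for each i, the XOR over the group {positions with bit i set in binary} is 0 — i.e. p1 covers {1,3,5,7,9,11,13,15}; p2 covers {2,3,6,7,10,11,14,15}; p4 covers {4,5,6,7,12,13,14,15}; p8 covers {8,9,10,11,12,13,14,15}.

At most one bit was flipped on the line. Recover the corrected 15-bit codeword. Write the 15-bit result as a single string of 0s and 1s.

s1 (pos 1,3,5,7,9,11,13,15): 1⊕0⊕1⊕1⊕1⊕1⊕0⊕0 = 1
s2 (pos 2,3,6,7,10,11,14,15): 1⊕0⊕0⊕1⊕1⊕1⊕0⊕0 = 0
s4 (pos 4,5,6,7,12,13,14,15): 0⊕1⊕0⊕1⊕1⊕0⊕0⊕0 = 1
s8 (pos 8,9,10,11,12,13,14,15): 0⊕1⊕1⊕1⊕1⊕0⊕0⊕0 = 0
Syndrome s8…s1 = 0101 → error at position 5.
Flip position 5: 110010101111000 → 110000101111000

110000101111000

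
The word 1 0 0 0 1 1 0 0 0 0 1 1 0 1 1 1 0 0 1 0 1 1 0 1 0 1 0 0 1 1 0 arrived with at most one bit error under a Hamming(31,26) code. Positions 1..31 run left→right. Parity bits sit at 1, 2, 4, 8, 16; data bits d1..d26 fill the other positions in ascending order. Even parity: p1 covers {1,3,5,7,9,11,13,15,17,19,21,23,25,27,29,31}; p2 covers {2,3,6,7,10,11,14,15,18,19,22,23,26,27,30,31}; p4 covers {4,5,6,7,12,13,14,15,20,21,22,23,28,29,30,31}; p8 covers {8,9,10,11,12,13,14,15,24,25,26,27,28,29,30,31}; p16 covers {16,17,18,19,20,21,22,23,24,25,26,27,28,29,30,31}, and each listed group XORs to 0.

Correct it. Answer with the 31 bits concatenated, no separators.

1000010000110111001011010100110

s1 (pos 1,3,5,7,9,11,13,15,17,19,21,23,25,27,29,31): 1⊕0⊕1⊕0⊕0⊕1⊕0⊕1⊕0⊕1⊕1⊕0⊕0⊕0⊕1⊕0 = 1
s2 (pos 2,3,6,7,10,11,14,15,18,19,22,23,26,27,30,31): 0⊕0⊕1⊕0⊕0⊕1⊕1⊕1⊕0⊕1⊕1⊕0⊕1⊕0⊕1⊕0 = 0
s4 (pos 4,5,6,7,12,13,14,15,20,21,22,23,28,29,30,31): 0⊕1⊕1⊕0⊕1⊕0⊕1⊕1⊕0⊕1⊕1⊕0⊕0⊕1⊕1⊕0 = 1
s8 (pos 8,9,10,11,12,13,14,15,24,25,26,27,28,29,30,31): 0⊕0⊕0⊕1⊕1⊕0⊕1⊕1⊕1⊕0⊕1⊕0⊕0⊕1⊕1⊕0 = 0
s16 (pos 16,17,18,19,20,21,22,23,24,25,26,27,28,29,30,31): 1⊕0⊕0⊕1⊕0⊕1⊕1⊕0⊕1⊕0⊕1⊕0⊕0⊕1⊕1⊕0 = 0
Syndrome s16…s1 = 00101 → error at position 5.
Flip position 5: 1000110000110111001011010100110 → 1000010000110111001011010100110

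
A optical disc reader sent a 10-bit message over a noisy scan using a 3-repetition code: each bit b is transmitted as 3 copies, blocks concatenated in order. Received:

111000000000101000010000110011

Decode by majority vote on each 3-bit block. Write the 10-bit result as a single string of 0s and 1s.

1000100011

Block 1 (111): 3 ones → 1
Block 2 (000): 0 ones → 0
Block 3 (000): 0 ones → 0
Block 4 (000): 0 ones → 0
Block 5 (101): 2 ones → 1
Block 6 (000): 0 ones → 0
Block 7 (010): 1 one → 0
Block 8 (000): 0 ones → 0
Block 9 (110): 2 ones → 1
Block 10 (011): 2 ones → 1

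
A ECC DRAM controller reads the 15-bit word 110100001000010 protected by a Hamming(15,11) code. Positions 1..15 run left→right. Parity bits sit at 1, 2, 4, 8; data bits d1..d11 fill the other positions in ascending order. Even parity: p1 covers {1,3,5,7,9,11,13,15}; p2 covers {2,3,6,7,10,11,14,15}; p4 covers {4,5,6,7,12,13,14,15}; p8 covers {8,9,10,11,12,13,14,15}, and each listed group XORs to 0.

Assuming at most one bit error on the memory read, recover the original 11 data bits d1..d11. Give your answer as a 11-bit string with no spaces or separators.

s1 (pos 1,3,5,7,9,11,13,15): 1⊕0⊕0⊕0⊕1⊕0⊕0⊕0 = 0
s2 (pos 2,3,6,7,10,11,14,15): 1⊕0⊕0⊕0⊕0⊕0⊕1⊕0 = 0
s4 (pos 4,5,6,7,12,13,14,15): 1⊕0⊕0⊕0⊕0⊕0⊕1⊕0 = 0
s8 (pos 8,9,10,11,12,13,14,15): 0⊕1⊕0⊕0⊕0⊕0⊕1⊕0 = 0
Syndrome s8…s1 = 0000 → no error.
Read data bits from positions 3,5,6,7,9,10,11,12,13,14,15: 00001000010

00001000010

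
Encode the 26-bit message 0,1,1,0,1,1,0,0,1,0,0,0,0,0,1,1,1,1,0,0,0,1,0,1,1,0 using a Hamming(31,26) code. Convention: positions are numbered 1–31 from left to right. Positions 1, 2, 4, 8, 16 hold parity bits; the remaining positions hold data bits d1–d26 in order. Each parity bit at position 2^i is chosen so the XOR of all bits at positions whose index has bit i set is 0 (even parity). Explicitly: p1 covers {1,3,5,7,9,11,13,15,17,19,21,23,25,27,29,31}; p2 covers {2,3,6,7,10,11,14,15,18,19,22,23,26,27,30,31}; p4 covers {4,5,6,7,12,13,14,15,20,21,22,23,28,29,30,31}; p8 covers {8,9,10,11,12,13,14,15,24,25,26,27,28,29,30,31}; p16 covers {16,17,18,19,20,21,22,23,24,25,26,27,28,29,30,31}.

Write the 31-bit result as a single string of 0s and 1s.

1001110011001001000111100010110

Place data at non-parity positions: p1 p2 0 p4 1 1 0 p8 1 1 0 0 1 0 0 p16 0 0 0 1 1 1 1 0 0 0 1 0 1 1 0
p1 (pos 1,3,5,7,9,11,13,15,17,19,21,23,25,27,29,31): XOR of data positions = 0⊕1⊕0⊕1⊕0⊕1⊕0⊕0⊕0⊕1⊕1⊕0⊕1⊕1⊕0 = 1
p2 (pos 2,3,6,7,10,11,14,15,18,19,22,23,26,27,30,31): XOR of data positions = 0⊕1⊕0⊕1⊕0⊕0⊕0⊕0⊕0⊕1⊕1⊕0⊕1⊕1⊕0 = 0
p4 (pos 4,5,6,7,12,13,14,15,20,21,22,23,28,29,30,31): XOR of data positions = 1⊕1⊕0⊕0⊕1⊕0⊕0⊕1⊕1⊕1⊕1⊕0⊕1⊕1⊕0 = 1
p8 (pos 8,9,10,11,12,13,14,15,24,25,26,27,28,29,30,31): XOR of data positions = 1⊕1⊕0⊕0⊕1⊕0⊕0⊕0⊕0⊕0⊕1⊕0⊕1⊕1⊕0 = 0
p16 (pos 16,17,18,19,20,21,22,23,24,25,26,27,28,29,30,31): XOR of data positions = 0⊕0⊕0⊕1⊕1⊕1⊕1⊕0⊕0⊕0⊕1⊕0⊕1⊕1⊕0 = 1
Codeword: 1001110011001001000111100010110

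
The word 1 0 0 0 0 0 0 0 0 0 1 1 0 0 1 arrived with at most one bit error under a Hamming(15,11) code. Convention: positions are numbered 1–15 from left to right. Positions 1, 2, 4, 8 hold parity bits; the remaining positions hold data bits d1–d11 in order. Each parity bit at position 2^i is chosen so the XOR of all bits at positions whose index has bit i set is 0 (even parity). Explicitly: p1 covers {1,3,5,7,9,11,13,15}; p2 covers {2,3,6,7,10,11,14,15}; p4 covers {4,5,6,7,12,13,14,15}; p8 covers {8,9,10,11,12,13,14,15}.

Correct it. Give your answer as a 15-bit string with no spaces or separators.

100000001011001

s1 (pos 1,3,5,7,9,11,13,15): 1⊕0⊕0⊕0⊕0⊕1⊕0⊕1 = 1
s2 (pos 2,3,6,7,10,11,14,15): 0⊕0⊕0⊕0⊕0⊕1⊕0⊕1 = 0
s4 (pos 4,5,6,7,12,13,14,15): 0⊕0⊕0⊕0⊕1⊕0⊕0⊕1 = 0
s8 (pos 8,9,10,11,12,13,14,15): 0⊕0⊕0⊕1⊕1⊕0⊕0⊕1 = 1
Syndrome s8…s1 = 1001 → error at position 9.
Flip position 9: 100000000011001 → 100000001011001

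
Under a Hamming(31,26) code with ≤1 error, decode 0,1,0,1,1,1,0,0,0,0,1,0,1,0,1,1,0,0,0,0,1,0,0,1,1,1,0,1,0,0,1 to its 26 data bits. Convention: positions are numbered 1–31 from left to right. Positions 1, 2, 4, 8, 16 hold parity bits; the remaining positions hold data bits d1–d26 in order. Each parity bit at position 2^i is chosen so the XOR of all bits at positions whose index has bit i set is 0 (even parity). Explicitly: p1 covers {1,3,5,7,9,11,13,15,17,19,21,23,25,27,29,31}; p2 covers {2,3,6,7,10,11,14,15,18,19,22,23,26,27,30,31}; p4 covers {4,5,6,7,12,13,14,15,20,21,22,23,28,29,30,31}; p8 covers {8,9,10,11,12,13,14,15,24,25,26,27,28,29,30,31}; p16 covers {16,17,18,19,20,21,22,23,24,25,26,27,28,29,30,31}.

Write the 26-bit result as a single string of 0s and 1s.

s1 (pos 1,3,5,7,9,11,13,15,17,19,21,23,25,27,29,31): 0⊕0⊕1⊕0⊕0⊕1⊕1⊕1⊕0⊕0⊕1⊕0⊕1⊕0⊕0⊕1 = 1
s2 (pos 2,3,6,7,10,11,14,15,18,19,22,23,26,27,30,31): 1⊕0⊕1⊕0⊕0⊕1⊕0⊕1⊕0⊕0⊕0⊕0⊕1⊕0⊕0⊕1 = 0
s4 (pos 4,5,6,7,12,13,14,15,20,21,22,23,28,29,30,31): 1⊕1⊕1⊕0⊕0⊕1⊕0⊕1⊕0⊕1⊕0⊕0⊕1⊕0⊕0⊕1 = 0
s8 (pos 8,9,10,11,12,13,14,15,24,25,26,27,28,29,30,31): 0⊕0⊕0⊕1⊕0⊕1⊕0⊕1⊕1⊕1⊕1⊕0⊕1⊕0⊕0⊕1 = 0
s16 (pos 16,17,18,19,20,21,22,23,24,25,26,27,28,29,30,31): 1⊕0⊕0⊕0⊕0⊕1⊕0⊕0⊕1⊕1⊕1⊕0⊕1⊕0⊕0⊕1 = 1
Syndrome s16…s1 = 10001 → error at position 17.
Flip position 17: 0101110000101011000010011101001 → 0101110000101011100010011101001
Read data bits from positions 3,5,6,7,9,10,11,12,13,14,15,17,18,19,20,21,22,23,24,25,26,27,28,29,30,31: 01100010101100010011101001

01100010101100010011101001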